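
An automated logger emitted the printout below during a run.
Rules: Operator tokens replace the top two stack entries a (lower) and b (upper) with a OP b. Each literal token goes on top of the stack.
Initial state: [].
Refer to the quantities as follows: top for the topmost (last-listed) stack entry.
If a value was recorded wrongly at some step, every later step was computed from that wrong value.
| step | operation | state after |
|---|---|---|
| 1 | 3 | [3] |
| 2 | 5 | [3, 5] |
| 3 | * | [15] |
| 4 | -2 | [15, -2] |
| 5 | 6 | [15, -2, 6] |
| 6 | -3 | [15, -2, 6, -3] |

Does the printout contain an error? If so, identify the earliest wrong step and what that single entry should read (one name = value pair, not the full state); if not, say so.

step 1: push 3: top = 3 -> exactly as logged
step 2: push 5: top = 5 -> matches
step 3: 3 * 5 = 15 -> matches
step 4: push -2: top = -2 -> agrees with the printout
step 5: push 6: top = 6 -> consistent with the printout
step 6: push -3: top = -3 -> in agreement
Every step is consistent.

no error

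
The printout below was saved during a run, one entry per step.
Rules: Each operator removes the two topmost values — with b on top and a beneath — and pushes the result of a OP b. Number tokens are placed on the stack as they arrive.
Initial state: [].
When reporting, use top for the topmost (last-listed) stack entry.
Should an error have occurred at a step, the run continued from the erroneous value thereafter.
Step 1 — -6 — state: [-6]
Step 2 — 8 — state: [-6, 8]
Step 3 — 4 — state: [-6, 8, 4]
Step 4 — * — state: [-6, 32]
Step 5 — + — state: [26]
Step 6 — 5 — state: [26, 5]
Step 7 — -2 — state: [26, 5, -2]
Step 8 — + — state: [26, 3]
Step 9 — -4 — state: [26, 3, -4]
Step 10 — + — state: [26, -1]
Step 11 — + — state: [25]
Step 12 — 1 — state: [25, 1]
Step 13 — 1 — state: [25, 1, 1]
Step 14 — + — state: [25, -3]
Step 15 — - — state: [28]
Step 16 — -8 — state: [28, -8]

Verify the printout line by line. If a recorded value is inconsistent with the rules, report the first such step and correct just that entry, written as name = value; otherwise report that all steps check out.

step 14, top = 2

Recomputing the run from the initial state:
step 1: [-6]
step 2: [-6, 8]
step 3: [-6, 8, 4]
step 4: [-6, 32]
step 5: [26]
step 6: [26, 5]
step 7: [26, 5, -2]
step 8: [26, 3]
step 9: [26, 3, -4]
step 10: [26, -1]
step 11: [25]
step 12: [25, 1]
step 13: [25, 1, 1]
step 14: [25, 2]
step 15: [23]
step 16: [23, -8]
The first disagreement with the printout is at step 14, where the value should be top = 2.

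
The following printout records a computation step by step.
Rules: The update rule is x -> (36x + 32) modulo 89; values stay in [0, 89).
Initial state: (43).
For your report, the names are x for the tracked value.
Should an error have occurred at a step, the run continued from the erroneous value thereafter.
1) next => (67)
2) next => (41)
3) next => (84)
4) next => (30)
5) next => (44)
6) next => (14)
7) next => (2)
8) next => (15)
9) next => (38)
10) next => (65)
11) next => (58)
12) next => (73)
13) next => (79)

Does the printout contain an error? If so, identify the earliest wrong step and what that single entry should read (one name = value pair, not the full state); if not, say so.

Recomputing the run from the initial state:
step 1: x = 67
step 2: x = 41
step 3: x = 84
step 4: x = 30
step 5: x = 44
step 6: x = 14
step 7: x = 2
step 8: x = 15
step 9: x = 38
step 10: x = 65
step 11: x = 58
step 12: x = 73
step 13: x = 79
This matches the printout at every step.

no error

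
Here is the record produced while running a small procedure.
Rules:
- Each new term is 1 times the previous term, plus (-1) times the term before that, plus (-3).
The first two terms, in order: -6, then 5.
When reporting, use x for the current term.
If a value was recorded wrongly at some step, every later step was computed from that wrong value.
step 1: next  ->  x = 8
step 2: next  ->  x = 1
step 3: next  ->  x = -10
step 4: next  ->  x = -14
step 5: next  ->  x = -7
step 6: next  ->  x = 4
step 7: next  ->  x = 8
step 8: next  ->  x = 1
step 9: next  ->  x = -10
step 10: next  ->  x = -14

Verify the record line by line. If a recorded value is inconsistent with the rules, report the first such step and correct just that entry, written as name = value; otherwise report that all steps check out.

Step 1: x = 1*(5) + (-1)*(-6) + (-3) = 8 — same as recorded.
Step 2: x = 1*(8) + (-1)*(5) + (-3) = 0 — the recorded entry deviates here.
So the first discrepancy is step 2, where the right value is x = 0.

step 2, x = 0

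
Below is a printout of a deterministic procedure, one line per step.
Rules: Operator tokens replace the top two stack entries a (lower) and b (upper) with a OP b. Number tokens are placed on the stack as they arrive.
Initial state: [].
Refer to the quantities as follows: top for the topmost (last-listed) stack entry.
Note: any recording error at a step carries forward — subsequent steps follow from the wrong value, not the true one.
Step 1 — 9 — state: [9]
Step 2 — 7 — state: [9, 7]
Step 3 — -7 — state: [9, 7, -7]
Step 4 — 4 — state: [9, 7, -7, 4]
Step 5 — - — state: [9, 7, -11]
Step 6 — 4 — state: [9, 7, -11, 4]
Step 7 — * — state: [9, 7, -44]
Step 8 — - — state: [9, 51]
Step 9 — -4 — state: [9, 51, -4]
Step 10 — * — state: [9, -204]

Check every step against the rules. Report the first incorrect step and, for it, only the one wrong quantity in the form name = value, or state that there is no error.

no error

1. push 9: top = 9 (in agreement)
2. push 7: top = 7 (agrees with the printout)
3. push -7: top = -7 (no discrepancy)
4. push 4: top = 4 (agrees with the printout)
5. -7 - 4 = -11 (consistent with the printout)
6. push 4: top = 4 (confirmed correct)
7. -11 * 4 = -44 (matches)
8. 7 - -44 = 51 (confirmed correct)
9. push -4: top = -4 (agrees with the printout)
10. 51 * -4 = -204 (exactly as logged)
All steps check out; nothing to correct.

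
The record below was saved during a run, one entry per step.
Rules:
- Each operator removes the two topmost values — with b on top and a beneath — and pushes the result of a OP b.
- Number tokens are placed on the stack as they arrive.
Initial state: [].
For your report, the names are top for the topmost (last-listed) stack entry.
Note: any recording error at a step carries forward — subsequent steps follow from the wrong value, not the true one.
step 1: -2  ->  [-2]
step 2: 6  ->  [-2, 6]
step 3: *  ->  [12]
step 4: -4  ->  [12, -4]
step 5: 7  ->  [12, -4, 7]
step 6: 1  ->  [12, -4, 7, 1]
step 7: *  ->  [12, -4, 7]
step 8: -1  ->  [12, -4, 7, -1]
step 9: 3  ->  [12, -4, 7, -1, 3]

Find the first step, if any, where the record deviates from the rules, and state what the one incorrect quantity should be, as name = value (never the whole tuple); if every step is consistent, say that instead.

step 1: push -2: top = -2 -> no discrepancy
step 2: push 6: top = 6 -> no discrepancy
step 3: -2 * 6 = -12 -> the record has a different value
That makes step 3 the first incorrect line — top = -12 is what it should show.

step 3, top = -12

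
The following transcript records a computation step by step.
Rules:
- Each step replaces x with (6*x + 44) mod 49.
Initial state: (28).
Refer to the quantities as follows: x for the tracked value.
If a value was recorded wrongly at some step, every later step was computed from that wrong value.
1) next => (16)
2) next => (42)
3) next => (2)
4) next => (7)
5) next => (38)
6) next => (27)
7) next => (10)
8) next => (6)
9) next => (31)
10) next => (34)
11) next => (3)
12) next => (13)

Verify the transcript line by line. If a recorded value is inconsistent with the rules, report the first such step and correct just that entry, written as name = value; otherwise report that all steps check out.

step 5, x = 37

1. x = (6*28 + 44) mod 49 = 16 (in agreement)
2. x = (6*16 + 44) mod 49 = 42 (exactly as logged)
3. x = (6*42 + 44) mod 49 = 2 (same as recorded)
4. x = (6*2 + 44) mod 49 = 7 (agrees with the transcript)
5. x = (6*7 + 44) mod 49 = 37 (the entry is off here)
First incorrect step: 5; the correct value is x = 37.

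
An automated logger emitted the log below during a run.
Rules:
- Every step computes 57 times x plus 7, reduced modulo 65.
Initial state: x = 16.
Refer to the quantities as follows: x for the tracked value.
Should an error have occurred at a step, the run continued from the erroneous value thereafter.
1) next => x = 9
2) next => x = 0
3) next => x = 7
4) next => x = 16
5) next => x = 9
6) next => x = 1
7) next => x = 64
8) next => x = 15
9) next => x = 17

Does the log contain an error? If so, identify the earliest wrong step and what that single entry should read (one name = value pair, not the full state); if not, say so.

Step 1: x = (57*16 + 7) mod 65 = 9 — same as recorded.
Step 2: x = (57*9 + 7) mod 65 = 0 — in agreement.
Step 3: x = (57*0 + 7) mod 65 = 7 — exactly as logged.
Step 4: x = (57*7 + 7) mod 65 = 16 — checks out.
Step 5: x = (57*16 + 7) mod 65 = 9 — matches.
Step 6: x = (57*9 + 7) mod 65 = 0 — the log has a different value.
That makes step 6 the first incorrect line — x = 0 is what it should show.

step 6, x = 0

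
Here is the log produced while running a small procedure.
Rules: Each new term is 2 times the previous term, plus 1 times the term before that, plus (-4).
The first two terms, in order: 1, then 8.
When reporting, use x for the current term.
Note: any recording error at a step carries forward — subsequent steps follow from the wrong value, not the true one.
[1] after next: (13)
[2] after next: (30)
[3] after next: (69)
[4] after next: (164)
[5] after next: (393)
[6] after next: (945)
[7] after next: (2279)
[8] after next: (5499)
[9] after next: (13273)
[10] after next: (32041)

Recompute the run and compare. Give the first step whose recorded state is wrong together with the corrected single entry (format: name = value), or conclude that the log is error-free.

step 6, x = 946

Recomputing the run from the initial state:
step 1: x = 13
step 2: x = 30
step 3: x = 69
step 4: x = 164
step 5: x = 393
step 6: x = 946
step 7: x = 2281
step 8: x = 5504
step 9: x = 13285
step 10: x = 32070
The first disagreement with the log is at step 6, where the value should be x = 946.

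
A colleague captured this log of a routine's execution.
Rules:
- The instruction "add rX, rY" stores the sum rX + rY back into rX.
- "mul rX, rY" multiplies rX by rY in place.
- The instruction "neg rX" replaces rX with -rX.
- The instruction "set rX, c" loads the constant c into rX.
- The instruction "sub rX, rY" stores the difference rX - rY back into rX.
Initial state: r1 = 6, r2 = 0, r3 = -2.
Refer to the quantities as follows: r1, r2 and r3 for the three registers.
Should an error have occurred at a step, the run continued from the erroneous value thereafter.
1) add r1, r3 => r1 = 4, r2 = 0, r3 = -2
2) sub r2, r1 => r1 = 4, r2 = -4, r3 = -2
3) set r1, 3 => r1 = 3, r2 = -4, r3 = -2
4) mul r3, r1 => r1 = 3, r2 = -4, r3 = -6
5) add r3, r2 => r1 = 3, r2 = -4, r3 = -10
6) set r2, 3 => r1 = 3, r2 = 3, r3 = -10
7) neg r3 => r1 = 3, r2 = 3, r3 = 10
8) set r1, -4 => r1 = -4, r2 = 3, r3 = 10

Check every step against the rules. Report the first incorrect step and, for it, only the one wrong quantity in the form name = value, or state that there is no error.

no error

step 1: r1 = 6 + -2 = 4 -> no discrepancy
step 2: r2 = 0 - 4 = -4 -> consistent with the log
step 3: r1 = 3 -> no discrepancy
step 4: r3 = -2 * 3 = -6 -> matches
step 5: r3 = -6 + -4 = -10 -> checks out
step 6: r2 = 3 -> agrees with the log
step 7: r3 = -(-10) = 10 -> agrees with the log
step 8: r1 = -4 -> no discrepancy
No step deviates from the rules.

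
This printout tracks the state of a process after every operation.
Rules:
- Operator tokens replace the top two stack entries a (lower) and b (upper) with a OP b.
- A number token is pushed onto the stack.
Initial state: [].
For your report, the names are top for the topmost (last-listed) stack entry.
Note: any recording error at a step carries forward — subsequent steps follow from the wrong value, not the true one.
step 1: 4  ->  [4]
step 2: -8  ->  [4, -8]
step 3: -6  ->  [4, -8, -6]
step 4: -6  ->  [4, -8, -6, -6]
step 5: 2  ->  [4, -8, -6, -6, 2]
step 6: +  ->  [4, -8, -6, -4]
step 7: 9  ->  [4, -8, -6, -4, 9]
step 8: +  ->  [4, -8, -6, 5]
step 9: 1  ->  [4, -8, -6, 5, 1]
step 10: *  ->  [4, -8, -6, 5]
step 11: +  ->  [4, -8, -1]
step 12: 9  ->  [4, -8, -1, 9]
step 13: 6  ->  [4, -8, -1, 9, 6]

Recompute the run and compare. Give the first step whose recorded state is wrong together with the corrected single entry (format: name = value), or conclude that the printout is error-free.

no error

Recomputing the run from the initial state:
step 1: [4]
step 2: [4, -8]
step 3: [4, -8, -6]
step 4: [4, -8, -6, -6]
step 5: [4, -8, -6, -6, 2]
step 6: [4, -8, -6, -4]
step 7: [4, -8, -6, -4, 9]
step 8: [4, -8, -6, 5]
step 9: [4, -8, -6, 5, 1]
step 10: [4, -8, -6, 5]
step 11: [4, -8, -1]
step 12: [4, -8, -1, 9]
step 13: [4, -8, -1, 9, 6]
This matches the printout at every step.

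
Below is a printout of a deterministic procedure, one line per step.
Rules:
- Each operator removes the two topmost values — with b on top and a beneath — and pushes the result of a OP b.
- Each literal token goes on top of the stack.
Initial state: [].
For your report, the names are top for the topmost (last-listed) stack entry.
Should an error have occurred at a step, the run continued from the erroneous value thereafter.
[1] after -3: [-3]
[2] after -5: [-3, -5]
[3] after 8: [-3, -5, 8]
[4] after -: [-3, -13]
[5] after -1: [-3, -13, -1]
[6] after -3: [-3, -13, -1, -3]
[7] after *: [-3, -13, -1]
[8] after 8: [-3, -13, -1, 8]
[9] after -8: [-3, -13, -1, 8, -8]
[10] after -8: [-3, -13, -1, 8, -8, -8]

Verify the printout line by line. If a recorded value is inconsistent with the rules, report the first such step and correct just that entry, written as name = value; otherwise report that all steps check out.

1. push -3: top = -3 (consistent with the printout)
2. push -5: top = -5 (no discrepancy)
3. push 8: top = 8 (no discrepancy)
4. -5 - 8 = -13 (verified)
5. push -1: top = -1 (checks out)
6. push -3: top = -3 (same as recorded)
7. -1 * -3 = 3 (a discrepancy with the printout)
So the first discrepancy is step 7, where the right value is top = 3.

step 7, top = 3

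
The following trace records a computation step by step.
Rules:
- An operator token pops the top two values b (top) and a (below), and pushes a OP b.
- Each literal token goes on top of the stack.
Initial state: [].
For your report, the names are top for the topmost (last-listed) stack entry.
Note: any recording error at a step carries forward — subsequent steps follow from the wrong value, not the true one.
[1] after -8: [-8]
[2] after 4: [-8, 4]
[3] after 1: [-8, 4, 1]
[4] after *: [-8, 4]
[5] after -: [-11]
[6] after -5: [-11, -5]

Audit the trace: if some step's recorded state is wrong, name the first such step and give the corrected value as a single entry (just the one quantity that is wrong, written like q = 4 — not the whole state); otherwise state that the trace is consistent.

Step 1: push -8: top = -8 — exactly as logged.
Step 2: push 4: top = 4 — verified.
Step 3: push 1: top = 1 — checks out.
Step 4: 4 * 1 = 4 — no discrepancy.
Step 5: -8 - 4 = -12 — the trace disagrees here.
So the first discrepancy is step 5, where the right value is top = -12.

step 5, top = -12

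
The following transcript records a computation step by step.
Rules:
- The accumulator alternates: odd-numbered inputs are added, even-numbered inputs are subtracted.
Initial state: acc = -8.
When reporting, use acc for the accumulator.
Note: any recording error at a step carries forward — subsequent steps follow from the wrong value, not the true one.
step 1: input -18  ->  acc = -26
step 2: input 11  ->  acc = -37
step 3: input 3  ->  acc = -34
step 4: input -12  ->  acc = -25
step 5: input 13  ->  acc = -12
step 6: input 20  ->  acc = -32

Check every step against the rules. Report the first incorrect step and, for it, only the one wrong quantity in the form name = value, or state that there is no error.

Recomputing the run from the initial state:
step 1: acc = -26
step 2: acc = -37
step 3: acc = -34
step 4: acc = -22
step 5: acc = -9
step 6: acc = -29
The first disagreement with the transcript is at step 4, where the value should be acc = -22.

step 4, acc = -22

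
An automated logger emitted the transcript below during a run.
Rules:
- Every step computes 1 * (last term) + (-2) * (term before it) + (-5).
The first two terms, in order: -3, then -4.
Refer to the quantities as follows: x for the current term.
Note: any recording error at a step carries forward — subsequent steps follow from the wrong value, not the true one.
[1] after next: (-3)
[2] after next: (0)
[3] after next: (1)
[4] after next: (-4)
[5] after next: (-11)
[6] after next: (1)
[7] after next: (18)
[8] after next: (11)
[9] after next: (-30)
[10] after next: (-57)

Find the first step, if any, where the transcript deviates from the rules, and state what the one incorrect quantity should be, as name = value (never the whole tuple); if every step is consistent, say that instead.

step 6, x = -8

Recomputing the run from the initial state:
step 1: x = -3
step 2: x = 0
step 3: x = 1
step 4: x = -4
step 5: x = -11
step 6: x = -8
step 7: x = 9
step 8: x = 20
step 9: x = -3
step 10: x = -48
The first disagreement with the transcript is at step 6, where the value should be x = -8.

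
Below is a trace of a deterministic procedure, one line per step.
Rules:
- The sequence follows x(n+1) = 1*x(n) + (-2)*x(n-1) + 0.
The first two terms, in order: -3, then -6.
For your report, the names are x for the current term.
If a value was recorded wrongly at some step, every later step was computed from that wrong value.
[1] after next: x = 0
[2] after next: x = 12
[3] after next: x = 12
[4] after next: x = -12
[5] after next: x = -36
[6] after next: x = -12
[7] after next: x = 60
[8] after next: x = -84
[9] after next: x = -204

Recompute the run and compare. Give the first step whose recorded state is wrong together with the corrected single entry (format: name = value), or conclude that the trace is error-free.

Step 1: x = 1*(-6) + (-2)*(-3) + (0) = 0 — matches.
Step 2: x = 1*(0) + (-2)*(-6) + (0) = 12 — no discrepancy.
Step 3: x = 1*(12) + (-2)*(0) + (0) = 12 — confirmed correct.
Step 4: x = 1*(12) + (-2)*(12) + (0) = -12 — checks out.
Step 5: x = 1*(-12) + (-2)*(12) + (0) = -36 — verified.
Step 6: x = 1*(-36) + (-2)*(-12) + (0) = -12 — checks out.
Step 7: x = 1*(-12) + (-2)*(-36) + (0) = 60 — confirmed correct.
Step 8: x = 1*(60) + (-2)*(-12) + (0) = 84 — the recorded entry deviates here.
Conclusion: step 8 carries the first error; the entry should be x = 84.

step 8, x = 84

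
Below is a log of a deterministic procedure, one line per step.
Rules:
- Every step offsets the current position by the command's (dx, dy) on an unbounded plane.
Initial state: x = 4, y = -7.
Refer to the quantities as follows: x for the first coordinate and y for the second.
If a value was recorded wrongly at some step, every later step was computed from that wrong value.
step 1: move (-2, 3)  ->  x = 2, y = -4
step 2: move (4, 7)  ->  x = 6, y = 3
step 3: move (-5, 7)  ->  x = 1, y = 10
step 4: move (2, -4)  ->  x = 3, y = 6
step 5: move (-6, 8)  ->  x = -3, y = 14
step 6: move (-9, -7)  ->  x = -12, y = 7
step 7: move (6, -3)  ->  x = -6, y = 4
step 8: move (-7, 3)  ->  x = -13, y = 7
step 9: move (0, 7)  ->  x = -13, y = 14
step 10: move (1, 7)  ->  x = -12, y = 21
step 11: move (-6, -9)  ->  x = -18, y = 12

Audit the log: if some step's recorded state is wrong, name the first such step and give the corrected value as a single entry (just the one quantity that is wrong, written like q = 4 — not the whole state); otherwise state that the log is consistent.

Recomputing the run from the initial state:
step 1: x = 2, y = -4
step 2: x = 6, y = 3
step 3: x = 1, y = 10
step 4: x = 3, y = 6
step 5: x = -3, y = 14
step 6: x = -12, y = 7
step 7: x = -6, y = 4
step 8: x = -13, y = 7
step 9: x = -13, y = 14
step 10: x = -12, y = 21
step 11: x = -18, y = 12
This matches the log at every step.

no error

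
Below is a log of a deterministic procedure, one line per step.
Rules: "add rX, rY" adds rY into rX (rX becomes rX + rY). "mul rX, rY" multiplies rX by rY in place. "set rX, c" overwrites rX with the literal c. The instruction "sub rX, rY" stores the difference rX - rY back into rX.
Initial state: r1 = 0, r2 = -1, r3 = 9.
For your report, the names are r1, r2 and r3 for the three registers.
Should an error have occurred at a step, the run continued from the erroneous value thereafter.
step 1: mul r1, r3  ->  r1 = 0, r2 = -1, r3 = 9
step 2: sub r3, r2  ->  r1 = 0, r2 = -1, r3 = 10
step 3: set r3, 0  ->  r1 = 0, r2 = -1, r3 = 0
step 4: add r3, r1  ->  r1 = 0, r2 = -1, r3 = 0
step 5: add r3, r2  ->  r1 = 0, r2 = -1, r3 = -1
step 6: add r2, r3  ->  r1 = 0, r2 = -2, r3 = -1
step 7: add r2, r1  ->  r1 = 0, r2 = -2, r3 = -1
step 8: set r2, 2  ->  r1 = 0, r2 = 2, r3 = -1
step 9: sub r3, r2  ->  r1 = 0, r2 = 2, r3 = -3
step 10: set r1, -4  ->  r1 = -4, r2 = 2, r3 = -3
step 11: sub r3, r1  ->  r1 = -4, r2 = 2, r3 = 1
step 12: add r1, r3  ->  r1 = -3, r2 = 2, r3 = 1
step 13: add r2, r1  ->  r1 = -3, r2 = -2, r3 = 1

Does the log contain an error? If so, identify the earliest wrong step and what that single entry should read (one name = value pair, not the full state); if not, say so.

step 1: r1 = 0 * 9 = 0 -> no discrepancy
step 2: r3 = 9 - -1 = 10 -> exactly as logged
step 3: r3 = 0 -> agrees with the log
step 4: r3 = 0 + 0 = 0 -> same as recorded
step 5: r3 = 0 + -1 = -1 -> exactly as logged
step 6: r2 = -1 + -1 = -2 -> verified
step 7: r2 = -2 + 0 = -2 -> same as recorded
step 8: r2 = 2 -> agrees with the log
step 9: r3 = -1 - 2 = -3 -> no discrepancy
step 10: r1 = -4 -> consistent with the log
step 11: r3 = -3 - -4 = 1 -> agrees with the log
step 12: r1 = -4 + 1 = -3 -> verified
step 13: r2 = 2 + -3 = -1 -> the log has a different value
Step 13 is the first one off; corrected, r2 = -1.

step 13, r2 = -1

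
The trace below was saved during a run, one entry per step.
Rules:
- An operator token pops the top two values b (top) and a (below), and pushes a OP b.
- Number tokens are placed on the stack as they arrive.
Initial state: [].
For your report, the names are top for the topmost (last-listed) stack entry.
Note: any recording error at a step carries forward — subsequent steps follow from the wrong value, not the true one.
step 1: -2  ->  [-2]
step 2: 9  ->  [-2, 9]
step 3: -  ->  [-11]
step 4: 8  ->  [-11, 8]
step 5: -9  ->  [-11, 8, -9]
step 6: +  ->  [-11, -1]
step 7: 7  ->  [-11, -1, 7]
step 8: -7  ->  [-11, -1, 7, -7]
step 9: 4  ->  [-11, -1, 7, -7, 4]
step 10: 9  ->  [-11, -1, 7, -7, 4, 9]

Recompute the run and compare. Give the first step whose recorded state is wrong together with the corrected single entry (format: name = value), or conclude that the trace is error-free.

Recomputing the run from the initial state:
step 1: [-2]
step 2: [-2, 9]
step 3: [-11]
step 4: [-11, 8]
step 5: [-11, 8, -9]
step 6: [-11, -1]
step 7: [-11, -1, 7]
step 8: [-11, -1, 7, -7]
step 9: [-11, -1, 7, -7, 4]
step 10: [-11, -1, 7, -7, 4, 9]
This matches the trace at every step.

no error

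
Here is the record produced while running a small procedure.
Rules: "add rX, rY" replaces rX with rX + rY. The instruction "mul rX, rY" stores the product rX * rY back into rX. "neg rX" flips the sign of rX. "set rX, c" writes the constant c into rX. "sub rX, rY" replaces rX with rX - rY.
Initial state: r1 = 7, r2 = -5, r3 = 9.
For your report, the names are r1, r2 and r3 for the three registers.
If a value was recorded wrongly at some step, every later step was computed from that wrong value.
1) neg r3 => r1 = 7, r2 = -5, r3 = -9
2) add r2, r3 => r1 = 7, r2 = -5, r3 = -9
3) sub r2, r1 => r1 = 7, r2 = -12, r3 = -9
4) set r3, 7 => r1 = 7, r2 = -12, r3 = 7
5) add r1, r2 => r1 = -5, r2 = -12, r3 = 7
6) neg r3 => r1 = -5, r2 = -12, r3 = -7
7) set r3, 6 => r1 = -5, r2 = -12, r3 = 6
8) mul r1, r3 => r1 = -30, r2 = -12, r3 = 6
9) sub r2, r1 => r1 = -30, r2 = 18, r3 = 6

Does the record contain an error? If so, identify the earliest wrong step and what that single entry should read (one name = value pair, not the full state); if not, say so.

Recomputing the run from the initial state:
step 1: r1 = 7, r2 = -5, r3 = -9
step 2: r1 = 7, r2 = -14, r3 = -9
step 3: r1 = 7, r2 = -21, r3 = -9
step 4: r1 = 7, r2 = -21, r3 = 7
step 5: r1 = -14, r2 = -21, r3 = 7
step 6: r1 = -14, r2 = -21, r3 = -7
step 7: r1 = -14, r2 = -21, r3 = 6
step 8: r1 = -84, r2 = -21, r3 = 6
step 9: r1 = -84, r2 = 63, r3 = 6
The first disagreement with the record is at step 2, where the value should be r2 = -14.

step 2, r2 = -14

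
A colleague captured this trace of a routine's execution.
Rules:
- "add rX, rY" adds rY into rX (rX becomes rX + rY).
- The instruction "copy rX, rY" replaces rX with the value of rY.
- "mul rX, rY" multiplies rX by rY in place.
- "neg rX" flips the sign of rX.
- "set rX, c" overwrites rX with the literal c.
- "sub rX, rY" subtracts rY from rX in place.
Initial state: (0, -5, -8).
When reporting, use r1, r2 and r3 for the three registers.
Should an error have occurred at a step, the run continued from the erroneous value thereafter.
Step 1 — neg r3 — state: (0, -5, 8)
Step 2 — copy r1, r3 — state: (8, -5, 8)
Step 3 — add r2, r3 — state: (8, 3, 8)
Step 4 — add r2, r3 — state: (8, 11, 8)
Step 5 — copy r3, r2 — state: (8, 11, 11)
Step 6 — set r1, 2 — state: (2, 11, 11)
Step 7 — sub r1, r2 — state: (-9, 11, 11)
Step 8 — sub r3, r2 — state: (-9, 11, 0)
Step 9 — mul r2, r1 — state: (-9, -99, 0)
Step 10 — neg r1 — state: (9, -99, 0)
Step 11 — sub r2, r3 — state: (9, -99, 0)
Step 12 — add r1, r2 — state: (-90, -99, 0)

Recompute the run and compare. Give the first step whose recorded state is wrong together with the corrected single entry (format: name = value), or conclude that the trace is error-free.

no error

Recomputing the run from the initial state:
step 1: r1 = 0, r2 = -5, r3 = 8
step 2: r1 = 8, r2 = -5, r3 = 8
step 3: r1 = 8, r2 = 3, r3 = 8
step 4: r1 = 8, r2 = 11, r3 = 8
step 5: r1 = 8, r2 = 11, r3 = 11
step 6: r1 = 2, r2 = 11, r3 = 11
step 7: r1 = -9, r2 = 11, r3 = 11
step 8: r1 = -9, r2 = 11, r3 = 0
step 9: r1 = -9, r2 = -99, r3 = 0
step 10: r1 = 9, r2 = -99, r3 = 0
step 11: r1 = 9, r2 = -99, r3 = 0
step 12: r1 = -90, r2 = -99, r3 = 0
This matches the trace at every step.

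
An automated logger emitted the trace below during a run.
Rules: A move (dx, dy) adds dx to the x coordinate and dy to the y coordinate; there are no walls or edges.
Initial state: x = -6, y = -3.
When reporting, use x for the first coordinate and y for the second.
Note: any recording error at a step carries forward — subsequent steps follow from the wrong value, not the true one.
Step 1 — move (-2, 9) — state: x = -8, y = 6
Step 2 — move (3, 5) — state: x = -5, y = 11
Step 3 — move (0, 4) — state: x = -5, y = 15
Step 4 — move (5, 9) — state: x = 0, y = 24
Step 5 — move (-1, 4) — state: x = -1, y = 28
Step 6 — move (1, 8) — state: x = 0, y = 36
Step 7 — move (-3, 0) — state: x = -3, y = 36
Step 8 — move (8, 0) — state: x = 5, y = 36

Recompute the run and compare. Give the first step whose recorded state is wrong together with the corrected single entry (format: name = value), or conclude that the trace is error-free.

Recomputing the run from the initial state:
step 1: x = -8, y = 6
step 2: x = -5, y = 11
step 3: x = -5, y = 15
step 4: x = 0, y = 24
step 5: x = -1, y = 28
step 6: x = 0, y = 36
step 7: x = -3, y = 36
step 8: x = 5, y = 36
This matches the trace at every step.

no error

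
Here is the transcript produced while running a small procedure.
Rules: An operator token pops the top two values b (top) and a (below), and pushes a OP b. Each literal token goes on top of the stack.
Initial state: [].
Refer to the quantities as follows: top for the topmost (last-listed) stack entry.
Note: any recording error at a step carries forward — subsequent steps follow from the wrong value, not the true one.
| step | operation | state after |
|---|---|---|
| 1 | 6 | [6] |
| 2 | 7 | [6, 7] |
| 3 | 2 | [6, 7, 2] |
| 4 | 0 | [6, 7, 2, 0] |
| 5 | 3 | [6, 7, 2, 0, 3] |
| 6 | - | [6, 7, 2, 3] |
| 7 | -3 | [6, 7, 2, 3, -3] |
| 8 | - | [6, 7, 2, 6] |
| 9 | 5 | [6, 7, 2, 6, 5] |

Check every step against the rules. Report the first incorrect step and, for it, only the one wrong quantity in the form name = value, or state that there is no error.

Step 1: push 6: top = 6 — checks out.
Step 2: push 7: top = 7 — matches.
Step 3: push 2: top = 2 — exactly as logged.
Step 4: push 0: top = 0 — same as recorded.
Step 5: push 3: top = 3 — exactly as logged.
Step 6: 0 - 3 = -3 — first mismatch against the transcript.
Step 6 is the first one off; corrected, top = -3.

step 6, top = -3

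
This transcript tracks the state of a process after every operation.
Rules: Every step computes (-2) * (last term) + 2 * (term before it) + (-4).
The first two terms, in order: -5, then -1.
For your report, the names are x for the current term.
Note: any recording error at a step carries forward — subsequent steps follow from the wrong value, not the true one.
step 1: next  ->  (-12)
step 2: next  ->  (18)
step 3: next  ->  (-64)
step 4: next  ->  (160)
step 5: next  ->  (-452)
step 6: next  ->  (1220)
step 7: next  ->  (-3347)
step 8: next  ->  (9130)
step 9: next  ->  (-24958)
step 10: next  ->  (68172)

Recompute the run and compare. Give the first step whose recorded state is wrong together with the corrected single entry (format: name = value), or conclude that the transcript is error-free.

Step 1: x = -2*(-1) + (2)*(-5) + (-4) = -12 — matches.
Step 2: x = -2*(-12) + (2)*(-1) + (-4) = 18 — same as recorded.
Step 3: x = -2*(18) + (2)*(-12) + (-4) = -64 — verified.
Step 4: x = -2*(-64) + (2)*(18) + (-4) = 160 — verified.
Step 5: x = -2*(160) + (2)*(-64) + (-4) = -452 — checks out.
Step 6: x = -2*(-452) + (2)*(160) + (-4) = 1220 — exactly as logged.
Step 7: x = -2*(1220) + (2)*(-452) + (-4) = -3348 — the entry is off here.
First incorrect step: 7; the correct value is x = -3348.

step 7, x = -3348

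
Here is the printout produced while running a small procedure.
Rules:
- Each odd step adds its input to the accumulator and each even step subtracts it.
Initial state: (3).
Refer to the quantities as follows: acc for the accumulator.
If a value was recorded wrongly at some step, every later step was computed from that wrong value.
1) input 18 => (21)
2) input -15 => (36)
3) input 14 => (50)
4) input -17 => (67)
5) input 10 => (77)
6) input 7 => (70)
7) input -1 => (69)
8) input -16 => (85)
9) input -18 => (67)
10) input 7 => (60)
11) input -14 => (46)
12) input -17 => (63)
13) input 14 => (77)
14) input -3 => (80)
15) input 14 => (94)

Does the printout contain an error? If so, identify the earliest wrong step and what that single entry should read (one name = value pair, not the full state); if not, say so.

no error

step 1: acc = 3 + 18 = 21 -> same as recorded
step 2: acc = 21 - -15 = 36 -> matches
step 3: acc = 36 + 14 = 50 -> no discrepancy
step 4: acc = 50 - -17 = 67 -> agrees with the printout
step 5: acc = 67 + 10 = 77 -> no discrepancy
step 6: acc = 77 - 7 = 70 -> verified
step 7: acc = 70 + -1 = 69 -> checks out
step 8: acc = 69 - -16 = 85 -> checks out
step 9: acc = 85 + -18 = 67 -> in agreement
step 10: acc = 67 - 7 = 60 -> verified
step 11: acc = 60 + -14 = 46 -> no discrepancy
step 12: acc = 46 - -17 = 63 -> verified
step 13: acc = 63 + 14 = 77 -> same as recorded
step 14: acc = 77 - -3 = 80 -> same as recorded
step 15: acc = 80 + 14 = 94 -> matches
Each recorded entry agrees with the recomputation.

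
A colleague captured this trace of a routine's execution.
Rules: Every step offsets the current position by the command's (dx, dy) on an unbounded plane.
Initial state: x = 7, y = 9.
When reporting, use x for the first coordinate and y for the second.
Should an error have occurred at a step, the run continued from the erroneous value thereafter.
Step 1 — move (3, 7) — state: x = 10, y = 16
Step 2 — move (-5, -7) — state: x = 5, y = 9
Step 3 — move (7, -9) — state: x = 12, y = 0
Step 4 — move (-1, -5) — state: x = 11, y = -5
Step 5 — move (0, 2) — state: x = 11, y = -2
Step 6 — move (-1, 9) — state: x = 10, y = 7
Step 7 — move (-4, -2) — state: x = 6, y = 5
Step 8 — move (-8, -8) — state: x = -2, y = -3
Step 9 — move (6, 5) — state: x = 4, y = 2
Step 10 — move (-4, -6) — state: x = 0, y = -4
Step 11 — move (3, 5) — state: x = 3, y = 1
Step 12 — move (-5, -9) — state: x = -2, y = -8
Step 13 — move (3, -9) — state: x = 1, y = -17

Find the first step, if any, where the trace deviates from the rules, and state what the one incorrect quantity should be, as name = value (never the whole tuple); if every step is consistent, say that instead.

Recomputing the run from the initial state:
step 1: x = 10, y = 16
step 2: x = 5, y = 9
step 3: x = 12, y = 0
step 4: x = 11, y = -5
step 5: x = 11, y = -3
step 6: x = 10, y = 6
step 7: x = 6, y = 4
step 8: x = -2, y = -4
step 9: x = 4, y = 1
step 10: x = 0, y = -5
step 11: x = 3, y = 0
step 12: x = -2, y = -9
step 13: x = 1, y = -18
The first disagreement with the trace is at step 5, where the value should be y = -3.

step 5, y = -3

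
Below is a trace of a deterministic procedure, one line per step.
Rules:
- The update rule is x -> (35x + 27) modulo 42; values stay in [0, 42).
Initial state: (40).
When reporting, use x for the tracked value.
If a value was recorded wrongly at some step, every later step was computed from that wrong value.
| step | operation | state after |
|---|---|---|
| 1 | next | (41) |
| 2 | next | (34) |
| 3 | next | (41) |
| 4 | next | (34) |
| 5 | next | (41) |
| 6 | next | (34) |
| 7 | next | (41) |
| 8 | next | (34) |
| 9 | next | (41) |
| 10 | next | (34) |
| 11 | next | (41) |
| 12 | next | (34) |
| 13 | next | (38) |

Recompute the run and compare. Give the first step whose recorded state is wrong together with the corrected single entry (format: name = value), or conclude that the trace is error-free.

1. x = (35*40 + 27) mod 42 = 41 (agrees with the trace)
2. x = (35*41 + 27) mod 42 = 34 (same as recorded)
3. x = (35*34 + 27) mod 42 = 41 (checks out)
4. x = (35*41 + 27) mod 42 = 34 (in agreement)
5. x = (35*34 + 27) mod 42 = 41 (verified)
6. x = (35*41 + 27) mod 42 = 34 (same as recorded)
7. x = (35*34 + 27) mod 42 = 41 (checks out)
8. x = (35*41 + 27) mod 42 = 34 (exactly as logged)
9. x = (35*34 + 27) mod 42 = 41 (matches)
10. x = (35*41 + 27) mod 42 = 34 (same as recorded)
11. x = (35*34 + 27) mod 42 = 41 (verified)
12. x = (35*41 + 27) mod 42 = 34 (verified)
13. x = (35*34 + 27) mod 42 = 41 (this is not what the trace shows)
So the first discrepancy is step 13, where the right value is x = 41.

step 13, x = 41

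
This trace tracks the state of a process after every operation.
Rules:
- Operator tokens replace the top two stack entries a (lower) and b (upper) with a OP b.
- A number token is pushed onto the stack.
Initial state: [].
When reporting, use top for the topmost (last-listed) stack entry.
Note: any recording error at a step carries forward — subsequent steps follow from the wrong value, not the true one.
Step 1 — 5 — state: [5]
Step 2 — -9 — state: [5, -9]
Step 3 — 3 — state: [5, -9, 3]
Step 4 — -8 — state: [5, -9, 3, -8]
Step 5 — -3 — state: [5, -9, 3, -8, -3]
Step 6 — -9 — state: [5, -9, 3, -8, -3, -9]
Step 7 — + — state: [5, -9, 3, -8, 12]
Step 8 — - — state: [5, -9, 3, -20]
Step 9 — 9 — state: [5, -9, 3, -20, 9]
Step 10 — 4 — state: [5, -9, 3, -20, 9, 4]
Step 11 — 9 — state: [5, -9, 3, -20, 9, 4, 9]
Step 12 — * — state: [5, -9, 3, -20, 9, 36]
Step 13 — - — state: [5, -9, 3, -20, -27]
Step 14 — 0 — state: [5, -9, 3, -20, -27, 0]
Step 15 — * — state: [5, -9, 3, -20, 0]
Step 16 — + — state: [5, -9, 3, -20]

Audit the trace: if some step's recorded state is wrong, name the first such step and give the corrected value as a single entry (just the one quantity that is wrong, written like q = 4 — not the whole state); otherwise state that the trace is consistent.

step 1: push 5: top = 5 -> matches
step 2: push -9: top = -9 -> confirmed correct
step 3: push 3: top = 3 -> same as recorded
step 4: push -8: top = -8 -> in agreement
step 5: push -3: top = -3 -> consistent with the trace
step 6: push -9: top = -9 -> no discrepancy
step 7: -3 + -9 = -12 -> first mismatch against the trace
So the first discrepancy is step 7, where the right value is top = -12.

step 7, top = -12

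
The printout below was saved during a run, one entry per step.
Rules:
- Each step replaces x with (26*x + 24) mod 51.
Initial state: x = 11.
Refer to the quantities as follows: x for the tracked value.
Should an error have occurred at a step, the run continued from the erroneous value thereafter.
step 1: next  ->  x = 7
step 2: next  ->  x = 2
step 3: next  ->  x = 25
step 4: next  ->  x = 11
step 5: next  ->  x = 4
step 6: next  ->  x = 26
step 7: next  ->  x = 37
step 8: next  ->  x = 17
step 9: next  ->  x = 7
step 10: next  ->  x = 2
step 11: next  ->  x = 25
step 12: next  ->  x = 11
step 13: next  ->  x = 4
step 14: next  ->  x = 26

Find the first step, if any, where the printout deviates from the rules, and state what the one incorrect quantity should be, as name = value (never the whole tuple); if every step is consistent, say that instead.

step 1, x = 4

1. x = (26*11 + 24) mod 51 = 4 (the recorded entry deviates here)
That makes step 1 the first incorrect line — x = 4 is what it should show.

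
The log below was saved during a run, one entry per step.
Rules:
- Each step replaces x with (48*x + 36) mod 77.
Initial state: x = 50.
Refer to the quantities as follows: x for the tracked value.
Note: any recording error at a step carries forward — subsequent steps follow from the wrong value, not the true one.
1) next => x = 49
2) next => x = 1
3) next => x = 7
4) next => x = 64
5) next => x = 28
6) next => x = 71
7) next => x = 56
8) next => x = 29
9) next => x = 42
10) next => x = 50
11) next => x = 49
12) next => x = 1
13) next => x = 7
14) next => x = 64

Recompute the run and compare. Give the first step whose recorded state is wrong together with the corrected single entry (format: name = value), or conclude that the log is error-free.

no error

1. x = (48*50 + 36) mod 77 = 49 (in agreement)
2. x = (48*49 + 36) mod 77 = 1 (exactly as logged)
3. x = (48*1 + 36) mod 77 = 7 (agrees with the log)
4. x = (48*7 + 36) mod 77 = 64 (matches)
5. x = (48*64 + 36) mod 77 = 28 (consistent with the log)
6. x = (48*28 + 36) mod 77 = 71 (verified)
7. x = (48*71 + 36) mod 77 = 56 (same as recorded)
8. x = (48*56 + 36) mod 77 = 29 (same as recorded)
9. x = (48*29 + 36) mod 77 = 42 (exactly as logged)
10. x = (48*42 + 36) mod 77 = 50 (checks out)
11. x = (48*50 + 36) mod 77 = 49 (matches)
12. x = (48*49 + 36) mod 77 = 1 (agrees with the log)
13. x = (48*1 + 36) mod 77 = 7 (verified)
14. x = (48*7 + 36) mod 77 = 64 (confirmed correct)
Nothing is out of place; the run is error-free.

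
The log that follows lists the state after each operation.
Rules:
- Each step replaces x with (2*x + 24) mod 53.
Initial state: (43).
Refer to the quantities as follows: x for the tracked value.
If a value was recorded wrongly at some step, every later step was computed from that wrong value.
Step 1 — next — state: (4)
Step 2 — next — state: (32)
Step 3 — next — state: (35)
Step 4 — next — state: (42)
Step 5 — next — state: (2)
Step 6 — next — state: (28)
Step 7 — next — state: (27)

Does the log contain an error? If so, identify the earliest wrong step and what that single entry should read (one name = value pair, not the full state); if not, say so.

step 4, x = 41

Recomputing the run from the initial state:
step 1: x = 4
step 2: x = 32
step 3: x = 35
step 4: x = 41
step 5: x = 0
step 6: x = 24
step 7: x = 19
The first disagreement with the log is at step 4, where the value should be x = 41.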